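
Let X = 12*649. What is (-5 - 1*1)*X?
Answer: -46728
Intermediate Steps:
X = 7788
(-5 - 1*1)*X = (-5 - 1*1)*7788 = (-5 - 1)*7788 = -6*7788 = -46728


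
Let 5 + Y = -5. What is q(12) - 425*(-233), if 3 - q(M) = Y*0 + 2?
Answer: 99026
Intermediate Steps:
Y = -10 (Y = -5 - 5 = -10)
q(M) = 1 (q(M) = 3 - (-10*0 + 2) = 3 - (0 + 2) = 3 - 1*2 = 3 - 2 = 1)
q(12) - 425*(-233) = 1 - 425*(-233) = 1 + 99025 = 99026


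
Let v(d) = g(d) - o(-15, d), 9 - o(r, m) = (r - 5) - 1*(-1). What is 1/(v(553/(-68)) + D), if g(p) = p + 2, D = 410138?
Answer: 68/27887063 ≈ 2.4384e-6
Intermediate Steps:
g(p) = 2 + p
o(r, m) = 13 - r (o(r, m) = 9 - ((r - 5) - 1*(-1)) = 9 - ((-5 + r) + 1) = 9 - (-4 + r) = 9 + (4 - r) = 13 - r)
v(d) = -26 + d (v(d) = (2 + d) - (13 - 1*(-15)) = (2 + d) - (13 + 15) = (2 + d) - 1*28 = (2 + d) - 28 = -26 + d)
1/(v(553/(-68)) + D) = 1/((-26 + 553/(-68)) + 410138) = 1/((-26 + 553*(-1/68)) + 410138) = 1/((-26 - 553/68) + 410138) = 1/(-2321/68 + 410138) = 1/(27887063/68) = 68/27887063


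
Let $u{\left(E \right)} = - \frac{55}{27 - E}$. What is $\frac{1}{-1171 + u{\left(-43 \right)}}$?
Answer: $- \frac{14}{16405} \approx -0.0008534$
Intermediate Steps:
$\frac{1}{-1171 + u{\left(-43 \right)}} = \frac{1}{-1171 + \frac{55}{-27 - 43}} = \frac{1}{-1171 + \frac{55}{-70}} = \frac{1}{-1171 + 55 \left(- \frac{1}{70}\right)} = \frac{1}{-1171 - \frac{11}{14}} = \frac{1}{- \frac{16405}{14}} = - \frac{14}{16405}$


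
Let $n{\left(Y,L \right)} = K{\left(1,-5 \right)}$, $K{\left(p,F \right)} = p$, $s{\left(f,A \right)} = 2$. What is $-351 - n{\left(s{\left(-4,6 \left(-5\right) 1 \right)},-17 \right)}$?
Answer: $-352$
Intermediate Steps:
$n{\left(Y,L \right)} = 1$
$-351 - n{\left(s{\left(-4,6 \left(-5\right) 1 \right)},-17 \right)} = -351 - 1 = -352$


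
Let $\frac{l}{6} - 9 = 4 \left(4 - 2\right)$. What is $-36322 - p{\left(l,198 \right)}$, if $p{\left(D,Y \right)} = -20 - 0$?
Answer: $-36302$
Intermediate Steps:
$l = 102$ ($l = 54 + 6 \cdot 4 \left(4 - 2\right) = 54 + 6 \cdot 4 \cdot 2 = 54 + 6 \cdot 8 = 54 + 48 = 102$)
$p{\left(D,Y \right)} = -20$ ($p{\left(D,Y \right)} = -20 + 0 = -20$)
$-36322 - p{\left(l,198 \right)} = -36322 - -20 = -36322 + 20 = -36302$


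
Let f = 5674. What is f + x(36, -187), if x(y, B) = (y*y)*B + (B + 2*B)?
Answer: -237239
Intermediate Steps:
x(y, B) = 3*B + B*y² (x(y, B) = y²*B + 3*B = B*y² + 3*B = 3*B + B*y²)
f + x(36, -187) = 5674 - 187*(3 + 36²) = 5674 - 187*(3 + 1296) = 5674 - 187*1299 = 5674 - 242913 = -237239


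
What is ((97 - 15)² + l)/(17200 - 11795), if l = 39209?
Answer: 45933/5405 ≈ 8.4982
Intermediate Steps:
((97 - 15)² + l)/(17200 - 11795) = ((97 - 15)² + 39209)/(17200 - 11795) = (82² + 39209)/5405 = (6724 + 39209)*(1/5405) = 45933*(1/5405) = 45933/5405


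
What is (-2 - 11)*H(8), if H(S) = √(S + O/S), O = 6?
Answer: -13*√35/2 ≈ -38.455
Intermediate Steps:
H(S) = √(S + 6/S)
(-2 - 11)*H(8) = (-2 - 11)*√(8 + 6/8) = -13*√(8 + 6*(⅛)) = -13*√(8 + ¾) = -13*√35/2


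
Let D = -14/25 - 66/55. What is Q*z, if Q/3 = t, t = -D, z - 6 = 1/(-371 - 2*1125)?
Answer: 83028/2621 ≈ 31.678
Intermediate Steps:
D = -44/25 (D = -14*1/25 - 66*1/55 = -14/25 - 6/5 = -44/25 ≈ -1.7600)
z = 15725/2621 (z = 6 + 1/(-371 - 2*1125) = 6 + 1/(-371 - 2250) = 6 + 1/(-2621) = 6 - 1/2621 = 15725/2621 ≈ 5.9996)
t = 44/25 (t = -1*(-44/25) = 44/25 ≈ 1.7600)
Q = 132/25 (Q = 3*(44/25) = 132/25 ≈ 5.2800)
Q*z = (132/25)*(15725/2621) = 83028/2621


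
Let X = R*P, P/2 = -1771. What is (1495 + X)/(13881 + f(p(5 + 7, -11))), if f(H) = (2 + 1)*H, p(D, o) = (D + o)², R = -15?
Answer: 54625/13884 ≈ 3.9344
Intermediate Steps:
P = -3542 (P = 2*(-1771) = -3542)
f(H) = 3*H
X = 53130 (X = -15*(-3542) = 53130)
(1495 + X)/(13881 + f(p(5 + 7, -11))) = (1495 + 53130)/(13881 + 3*((5 + 7) - 11)²) = 54625/(13881 + 3*(12 - 11)²) = 54625/(13881 + 3*1²) = 54625/(13881 + 3*1) = 54625/(13881 + 3) = 54625/13884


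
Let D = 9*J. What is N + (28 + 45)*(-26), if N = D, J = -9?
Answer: -1979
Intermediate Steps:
D = -81 (D = 9*(-9) = -81)
N = -81
N + (28 + 45)*(-26) = -81 + (28 + 45)*(-26) = -81 + 73*(-26) = -81 - 1898 = -1979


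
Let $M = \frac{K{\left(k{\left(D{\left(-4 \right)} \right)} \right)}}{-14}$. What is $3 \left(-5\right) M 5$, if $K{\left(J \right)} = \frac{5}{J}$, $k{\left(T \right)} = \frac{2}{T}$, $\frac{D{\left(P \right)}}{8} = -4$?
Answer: $- \frac{3000}{7} \approx -428.57$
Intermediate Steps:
$D{\left(P \right)} = -32$ ($D{\left(P \right)} = 8 \left(-4\right) = -32$)
$M = \frac{40}{7}$ ($M = \frac{5 \frac{1}{2 \frac{1}{-32}}}{-14} = \frac{5}{2 \left(- \frac{1}{32}\right)} \left(- \frac{1}{14}\right) = \frac{5}{- \frac{1}{16}} \left(- \frac{1}{14}\right) = 5 \left(-16\right) \left(- \frac{1}{14}\right) = \left(-80\right) \left(- \frac{1}{14}\right) = \frac{40}{7} \approx 5.7143$)
$3 \left(-5\right) M 5 = 3 \left(-5\right) \frac{40}{7} \cdot 5 = \left(-15\right) \frac{40}{7} \cdot 5 = \left(- \frac{600}{7}\right) 5 = - \frac{3000}{7}$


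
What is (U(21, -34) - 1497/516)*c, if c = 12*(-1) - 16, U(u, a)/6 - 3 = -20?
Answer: 126301/43 ≈ 2937.2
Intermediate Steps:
U(u, a) = -102 (U(u, a) = 18 + 6*(-20) = 18 - 120 = -102)
c = -28 (c = -12 - 16 = -28)
(U(21, -34) - 1497/516)*c = (-102 - 1497/516)*(-28) = (-102 - 1497*1/516)*(-28) = (-102 - 499/172)*(-28) = -18043/172*(-28) = 126301/43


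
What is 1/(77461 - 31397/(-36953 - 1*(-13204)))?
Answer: 23749/1839652686 ≈ 1.2909e-5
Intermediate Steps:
1/(77461 - 31397/(-36953 - 1*(-13204))) = 1/(77461 - 31397/(-36953 + 13204)) = 1/(77461 - 31397/(-23749)) = 1/(77461 - 31397*(-1/23749)) = 1/(77461 + 31397/23749) = 1/(1839652686/23749) = 23749/1839652686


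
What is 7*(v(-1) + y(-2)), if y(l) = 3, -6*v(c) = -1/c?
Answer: 119/6 ≈ 19.833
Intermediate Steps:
v(c) = 1/(6*c) (v(c) = -(-1)/(6*c) = 1/(6*c))
7*(v(-1) + y(-2)) = 7*((1/6)/(-1) + 3) = 7*((1/6)*(-1) + 3) = 7*(-1/6 + 3) = 7*(17/6) = 119/6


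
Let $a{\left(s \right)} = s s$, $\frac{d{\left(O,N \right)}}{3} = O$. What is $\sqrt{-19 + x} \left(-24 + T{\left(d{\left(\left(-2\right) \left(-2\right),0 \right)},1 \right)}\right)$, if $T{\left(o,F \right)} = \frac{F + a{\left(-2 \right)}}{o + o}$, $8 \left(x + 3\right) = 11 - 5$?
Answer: $- \frac{571 i \sqrt{85}}{48} \approx - 109.67 i$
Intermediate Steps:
$d{\left(O,N \right)} = 3 O$
$x = - \frac{9}{4}$ ($x = -3 + \frac{11 - 5}{8} = -3 + \frac{1}{8} \cdot 6 = -3 + \frac{3}{4} = - \frac{9}{4} \approx -2.25$)
$a{\left(s \right)} = s^{2}$
$T{\left(o,F \right)} = \frac{4 + F}{2 o}$ ($T{\left(o,F \right)} = \frac{F + \left(-2\right)^{2}}{o + o} = \frac{F + 4}{2 o} = \left(4 + F\right) \frac{1}{2 o} = \frac{4 + F}{2 o}$)
$\sqrt{-19 + x} \left(-24 + T{\left(d{\left(\left(-2\right) \left(-2\right),0 \right)},1 \right)}\right) = \sqrt{-19 - \frac{9}{4}} \left(-24 + \frac{4 + 1}{2 \cdot 3 \left(\left(-2\right) \left(-2\right)\right)}\right) = \sqrt{- \frac{85}{4}} \left(-24 + \frac{1}{2} \frac{1}{3 \cdot 4} \cdot 5\right) = \frac{i \sqrt{85}}{2} \left(-24 + \frac{1}{2} \cdot \frac{1}{12} \cdot 5\right) = \frac{i \sqrt{85}}{2} \left(-24 + \frac{5}{24}\right) = \frac{i \sqrt{85}}{2} \left(- \frac{571}{24}\right) = - \frac{571 i \sqrt{85}}{48}$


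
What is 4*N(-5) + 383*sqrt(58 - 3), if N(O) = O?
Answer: -20 + 383*sqrt(55) ≈ 2820.4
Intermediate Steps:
4*N(-5) + 383*sqrt(58 - 3) = 4*(-5) + 383*sqrt(58 - 3) = -20 + 383*sqrt(55)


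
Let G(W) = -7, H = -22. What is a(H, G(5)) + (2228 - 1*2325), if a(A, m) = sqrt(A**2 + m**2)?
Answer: -97 + sqrt(533) ≈ -73.913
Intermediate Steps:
a(H, G(5)) + (2228 - 1*2325) = sqrt((-22)**2 + (-7)**2) + (2228 - 1*2325) = sqrt(484 + 49) + (2228 - 2325) = sqrt(533) - 97 = -97 + sqrt(533)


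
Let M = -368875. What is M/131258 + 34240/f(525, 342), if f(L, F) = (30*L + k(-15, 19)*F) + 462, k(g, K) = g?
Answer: 203200585/727300578 ≈ 0.27939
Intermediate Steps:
f(L, F) = 462 - 15*F + 30*L (f(L, F) = (30*L - 15*F) + 462 = (-15*F + 30*L) + 462 = 462 - 15*F + 30*L)
M/131258 + 34240/f(525, 342) = -368875/131258 + 34240/(462 - 15*342 + 30*525) = -368875*1/131258 + 34240/(462 - 5130 + 15750) = -368875/131258 + 34240/11082 = -368875/131258 + 34240*(1/11082) = -368875/131258 + 17120/5541 = 203200585/727300578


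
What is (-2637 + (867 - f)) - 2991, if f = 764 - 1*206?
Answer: -5319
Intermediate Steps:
f = 558 (f = 764 - 206 = 558)
(-2637 + (867 - f)) - 2991 = (-2637 + (867 - 1*558)) - 2991 = (-2637 + (867 - 558)) - 2991 = (-2637 + 309) - 2991 = -2328 - 2991 = -5319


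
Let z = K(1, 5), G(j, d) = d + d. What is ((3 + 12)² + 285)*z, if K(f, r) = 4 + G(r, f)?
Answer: 3060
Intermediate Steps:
G(j, d) = 2*d
K(f, r) = 4 + 2*f
z = 6 (z = 4 + 2*1 = 4 + 2 = 6)
((3 + 12)² + 285)*z = ((3 + 12)² + 285)*6 = (15² + 285)*6 = (225 + 285)*6 = 510*6 = 3060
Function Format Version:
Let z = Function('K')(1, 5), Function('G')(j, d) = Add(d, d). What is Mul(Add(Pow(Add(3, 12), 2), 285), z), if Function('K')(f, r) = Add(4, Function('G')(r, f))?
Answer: 3060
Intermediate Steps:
Function('G')(j, d) = Mul(2, d)
Function('K')(f, r) = Add(4, Mul(2, f))
z = 6 (z = Add(4, Mul(2, 1)) = Add(4, 2) = 6)
Mul(Add(Pow(Add(3, 12), 2), 285), z) = Mul(Add(Pow(Add(3, 12), 2), 285), 6) = Mul(Add(Pow(15, 2), 285), 6) = Mul(Add(225, 285), 6) = Mul(510, 6) = 3060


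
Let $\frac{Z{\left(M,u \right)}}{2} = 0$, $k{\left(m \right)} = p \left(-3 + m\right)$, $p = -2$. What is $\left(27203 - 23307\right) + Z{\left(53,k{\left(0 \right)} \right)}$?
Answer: $3896$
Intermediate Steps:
$k{\left(m \right)} = 6 - 2 m$ ($k{\left(m \right)} = - 2 \left(-3 + m\right) = 6 - 2 m$)
$Z{\left(M,u \right)} = 0$ ($Z{\left(M,u \right)} = 2 \cdot 0 = 0$)
$\left(27203 - 23307\right) + Z{\left(53,k{\left(0 \right)} \right)} = \left(27203 - 23307\right) + 0 = 3896 + 0 = 3896$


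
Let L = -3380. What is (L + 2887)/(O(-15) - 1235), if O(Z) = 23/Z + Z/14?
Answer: 103530/259897 ≈ 0.39835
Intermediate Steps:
O(Z) = 23/Z + Z/14 (O(Z) = 23/Z + Z*(1/14) = 23/Z + Z/14)
(L + 2887)/(O(-15) - 1235) = (-3380 + 2887)/((23/(-15) + (1/14)*(-15)) - 1235) = -493/((23*(-1/15) - 15/14) - 1235) = -493/((-23/15 - 15/14) - 1235) = -493/(-547/210 - 1235) = -493/(-259897/210) = -493*(-210/259897) = 103530/259897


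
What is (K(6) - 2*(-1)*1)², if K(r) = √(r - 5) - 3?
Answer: 0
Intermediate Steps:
K(r) = -3 + √(-5 + r) (K(r) = √(-5 + r) - 3 = -3 + √(-5 + r))
(K(6) - 2*(-1)*1)² = ((-3 + √(-5 + 6)) - 2*(-1)*1)² = ((-3 + √1) + 2*1)² = ((-3 + 1) + 2)² = (-2 + 2)² = 0² = 0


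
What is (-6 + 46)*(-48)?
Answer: -1920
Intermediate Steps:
(-6 + 46)*(-48) = 40*(-48) = -1920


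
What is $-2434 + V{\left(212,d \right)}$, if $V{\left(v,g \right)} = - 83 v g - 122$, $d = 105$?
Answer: $-1850136$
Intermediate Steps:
$V{\left(v,g \right)} = -122 - 83 g v$ ($V{\left(v,g \right)} = - 83 g v - 122 = -122 - 83 g v$)
$-2434 + V{\left(212,d \right)} = -2434 - \left(122 + 8715 \cdot 212\right) = -2434 - 1847702 = -1850136$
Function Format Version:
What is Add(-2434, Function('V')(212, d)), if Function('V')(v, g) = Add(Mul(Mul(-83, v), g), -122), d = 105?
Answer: -1850136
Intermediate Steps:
Function('V')(v, g) = Add(-122, Mul(-83, g, v)) (Function('V')(v, g) = Add(Mul(-83, g, v), -122) = Add(-122, Mul(-83, g, v)))
Add(-2434, Function('V')(212, d)) = Add(-2434, Add(-122, Mul(-83, 105, 212))) = Add(-2434, Add(-122, -1847580)) = Add(-2434, -1847702) = -1850136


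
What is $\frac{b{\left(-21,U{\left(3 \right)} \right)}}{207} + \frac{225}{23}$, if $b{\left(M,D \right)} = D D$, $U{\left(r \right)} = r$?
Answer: $\frac{226}{23} \approx 9.8261$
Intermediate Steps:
$b{\left(M,D \right)} = D^{2}$
$\frac{b{\left(-21,U{\left(3 \right)} \right)}}{207} + \frac{225}{23} = \frac{3^{2}}{207} + \frac{225}{23} = 9 \cdot \frac{1}{207} + 225 \cdot \frac{1}{23} = \frac{1}{23} + \frac{225}{23} = \frac{226}{23}$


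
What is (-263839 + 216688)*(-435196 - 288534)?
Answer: 34124593230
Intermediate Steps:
(-263839 + 216688)*(-435196 - 288534) = -47151*(-723730) = 34124593230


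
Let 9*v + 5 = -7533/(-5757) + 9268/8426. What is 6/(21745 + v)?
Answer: 145525446/527401486463 ≈ 0.00027593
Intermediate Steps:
v = -6984082/24254241 (v = -5/9 + (-7533/(-5757) + 9268/8426)/9 = -5/9 + (-7533*(-1/5757) + 9268*(1/8426))/9 = -5/9 + (2511/1919 + 4634/4213)/9 = -5/9 + (⅑)*(19471489/8084747) = -5/9 + 19471489/72762723 = -6984082/24254241 ≈ -0.28795)
6/(21745 + v) = 6/(21745 - 6984082/24254241) = 6/(527401486463/24254241) = (24254241/527401486463)*6 = 145525446/527401486463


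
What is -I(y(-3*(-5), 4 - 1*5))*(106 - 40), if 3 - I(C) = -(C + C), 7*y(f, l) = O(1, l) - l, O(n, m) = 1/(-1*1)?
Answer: -198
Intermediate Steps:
O(n, m) = -1 (O(n, m) = 1/(-1) = -1)
y(f, l) = -⅐ - l/7 (y(f, l) = (-1 - l)/7 = -⅐ - l/7)
I(C) = 3 + 2*C (I(C) = 3 - (-1)*(C + C) = 3 - (-1)*2*C = 3 - (-2)*C = 3 + 2*C)
-I(y(-3*(-5), 4 - 1*5))*(106 - 40) = -(3 + 2*(-⅐ - (4 - 1*5)/7))*(106 - 40) = -(3 + 2*(-⅐ - (4 - 5)/7))*66 = -(3 + 2*(-⅐ - ⅐*(-1)))*66 = -(3 + 2*(-⅐ + ⅐))*66 = -(3 + 2*0)*66 = -(3 + 0)*66 = -3*66 = -1*198 = -198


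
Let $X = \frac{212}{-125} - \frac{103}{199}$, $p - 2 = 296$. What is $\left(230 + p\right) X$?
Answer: $- \frac{29073264}{24875} \approx -1168.8$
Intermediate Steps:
$p = 298$ ($p = 2 + 296 = 298$)
$X = - \frac{55063}{24875}$ ($X = 212 \left(- \frac{1}{125}\right) - \frac{103}{199} = - \frac{212}{125} - \frac{103}{199} = - \frac{55063}{24875} \approx -2.2136$)
$\left(230 + p\right) X = \left(230 + 298\right) \left(- \frac{55063}{24875}\right) = 528 \left(- \frac{55063}{24875}\right) = - \frac{29073264}{24875}$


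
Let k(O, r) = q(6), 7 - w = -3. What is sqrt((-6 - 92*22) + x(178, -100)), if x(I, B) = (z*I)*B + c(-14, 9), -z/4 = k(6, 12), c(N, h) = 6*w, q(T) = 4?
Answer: sqrt(282830) ≈ 531.82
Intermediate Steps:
w = 10 (w = 7 - 1*(-3) = 7 + 3 = 10)
k(O, r) = 4
c(N, h) = 60 (c(N, h) = 6*10 = 60)
z = -16 (z = -4*4 = -16)
x(I, B) = 60 - 16*B*I (x(I, B) = (-16*I)*B + 60 = -16*B*I + 60 = 60 - 16*B*I)
sqrt((-6 - 92*22) + x(178, -100)) = sqrt((-6 - 92*22) + (60 - 16*(-100)*178)) = sqrt((-6 - 2024) + (60 + 284800)) = sqrt(-2030 + 284860) = sqrt(282830)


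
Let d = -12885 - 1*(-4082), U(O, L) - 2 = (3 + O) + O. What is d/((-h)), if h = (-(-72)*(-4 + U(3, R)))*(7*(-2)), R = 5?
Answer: -8803/7056 ≈ -1.2476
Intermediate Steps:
U(O, L) = 5 + 2*O (U(O, L) = 2 + ((3 + O) + O) = 2 + (3 + 2*O) = 5 + 2*O)
d = -8803 (d = -12885 + 4082 = -8803)
h = -7056 (h = (-(-72)*(-4 + (5 + 2*3)))*(7*(-2)) = -(-72)*(-4 + (5 + 6))*(-14) = -(-72)*(-4 + 11)*(-14) = -(-72)*7*(-14) = -36*(-14)*(-14) = 504*(-14) = -7056)
d/((-h)) = -8803/((-1*(-7056))) = -8803/7056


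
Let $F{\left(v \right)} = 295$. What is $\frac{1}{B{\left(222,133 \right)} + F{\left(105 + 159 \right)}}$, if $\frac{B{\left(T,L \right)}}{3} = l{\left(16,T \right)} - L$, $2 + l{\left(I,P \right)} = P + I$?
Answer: $\frac{1}{604} \approx 0.0016556$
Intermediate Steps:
$l{\left(I,P \right)} = -2 + I + P$ ($l{\left(I,P \right)} = -2 + \left(P + I\right) = -2 + \left(I + P\right) = -2 + I + P$)
$B{\left(T,L \right)} = 42 - 3 L + 3 T$ ($B{\left(T,L \right)} = 3 \left(\left(-2 + 16 + T\right) - L\right) = 3 \left(\left(14 + T\right) - L\right) = 3 \left(14 + T - L\right) = 42 - 3 L + 3 T$)
$\frac{1}{B{\left(222,133 \right)} + F{\left(105 + 159 \right)}} = \frac{1}{\left(42 - 399 + 3 \cdot 222\right) + 295} = \frac{1}{\left(42 - 399 + 666\right) + 295} = \frac{1}{309 + 295} = \frac{1}{604}$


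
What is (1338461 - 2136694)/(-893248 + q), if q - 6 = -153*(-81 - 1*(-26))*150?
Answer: -798233/369008 ≈ -2.1632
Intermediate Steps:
q = 1262256 (q = 6 - 153*(-81 - 1*(-26))*150 = 6 - 153*(-81 + 26)*150 = 6 - 153*(-55)*150 = 6 + 8415*150 = 6 + 1262250 = 1262256)
(1338461 - 2136694)/(-893248 + q) = (1338461 - 2136694)/(-893248 + 1262256) = -798233/369008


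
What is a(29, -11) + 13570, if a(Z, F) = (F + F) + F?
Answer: 13537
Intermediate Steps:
a(Z, F) = 3*F (a(Z, F) = 2*F + F = 3*F)
a(29, -11) + 13570 = 3*(-11) + 13570 = -33 + 13570 = 13537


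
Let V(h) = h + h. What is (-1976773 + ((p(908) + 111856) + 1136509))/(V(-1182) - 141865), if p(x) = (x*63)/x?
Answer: 728345/144229 ≈ 5.0499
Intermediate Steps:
p(x) = 63 (p(x) = (63*x)/x = 63)
V(h) = 2*h
(-1976773 + ((p(908) + 111856) + 1136509))/(V(-1182) - 141865) = (-1976773 + ((63 + 111856) + 1136509))/(2*(-1182) - 141865) = (-1976773 + (111919 + 1136509))/(-2364 - 141865) = (-1976773 + 1248428)/(-144229) = -728345*(-1/144229) = 728345/144229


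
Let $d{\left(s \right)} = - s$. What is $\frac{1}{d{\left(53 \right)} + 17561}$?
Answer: $\frac{1}{17508} \approx 5.7117 \cdot 10^{-5}$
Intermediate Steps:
$\frac{1}{d{\left(53 \right)} + 17561} = \frac{1}{\left(-1\right) 53 + 17561} = \frac{1}{-53 + 17561} = \frac{1}{17508}$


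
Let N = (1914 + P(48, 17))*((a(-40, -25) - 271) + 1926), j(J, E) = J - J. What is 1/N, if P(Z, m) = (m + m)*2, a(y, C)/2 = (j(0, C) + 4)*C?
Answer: 1/2883810 ≈ 3.4676e-7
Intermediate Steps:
j(J, E) = 0
a(y, C) = 8*C (a(y, C) = 2*((0 + 4)*C) = 2*(4*C) = 8*C)
P(Z, m) = 4*m (P(Z, m) = (2*m)*2 = 4*m)
N = 2883810 (N = (1914 + 4*17)*((8*(-25) - 271) + 1926) = (1914 + 68)*((-200 - 271) + 1926) = 1982*(-471 + 1926) = 1982*1455 = 2883810)
1/N = 1/2883810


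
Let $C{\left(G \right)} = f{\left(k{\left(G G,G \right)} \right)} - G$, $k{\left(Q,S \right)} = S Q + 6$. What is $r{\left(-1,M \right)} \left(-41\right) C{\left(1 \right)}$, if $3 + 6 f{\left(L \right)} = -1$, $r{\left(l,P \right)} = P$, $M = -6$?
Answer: $-410$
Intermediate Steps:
$k{\left(Q,S \right)} = 6 + Q S$ ($k{\left(Q,S \right)} = Q S + 6 = 6 + Q S$)
$f{\left(L \right)} = - \frac{2}{3}$ ($f{\left(L \right)} = - \frac{1}{2} + \frac{1}{6} \left(-1\right) = - \frac{1}{2} - \frac{1}{6} = - \frac{2}{3}$)
$C{\left(G \right)} = - \frac{2}{3} - G$
$r{\left(-1,M \right)} \left(-41\right) C{\left(1 \right)} = \left(-6\right) \left(-41\right) \left(- \frac{2}{3} - 1\right) = 246 \left(- \frac{2}{3} - 1\right) = 246 \left(- \frac{5}{3}\right) = -410$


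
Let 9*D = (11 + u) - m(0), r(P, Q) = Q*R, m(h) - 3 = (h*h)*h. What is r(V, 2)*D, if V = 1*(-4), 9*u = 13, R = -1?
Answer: -170/81 ≈ -2.0988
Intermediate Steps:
u = 13/9 (u = (⅑)*13 = 13/9 ≈ 1.4444)
V = -4
m(h) = 3 + h³ (m(h) = 3 + (h*h)*h = 3 + h²*h = 3 + h³)
r(P, Q) = -Q (r(P, Q) = Q*(-1) = -Q)
D = 85/81 (D = ((11 + 13/9) - (3 + 0³))/9 = (112/9 - (3 + 0))/9 = (112/9 - 1*3)/9 = (112/9 - 3)/9 = (⅑)*(85/9) = 85/81 ≈ 1.0494)
r(V, 2)*D = -1*2*(85/81) = -2*85/81 = -170/81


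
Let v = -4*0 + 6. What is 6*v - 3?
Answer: 33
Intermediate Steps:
v = 6 (v = 0 + 6 = 6)
6*v - 3 = 6*6 - 3 = 36 - 3 = 33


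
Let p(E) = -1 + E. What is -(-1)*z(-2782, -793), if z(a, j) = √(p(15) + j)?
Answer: I*√779 ≈ 27.911*I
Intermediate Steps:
z(a, j) = √(14 + j) (z(a, j) = √((-1 + 15) + j) = √(14 + j))
-(-1)*z(-2782, -793) = -(-1)*√(14 - 793) = -(-1)*√(-779) = -(-1)*I*√779 = I*√779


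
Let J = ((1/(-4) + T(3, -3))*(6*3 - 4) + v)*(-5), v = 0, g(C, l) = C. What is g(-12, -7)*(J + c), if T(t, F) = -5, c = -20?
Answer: -4170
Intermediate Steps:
J = 735/2 (J = ((1/(-4) - 5)*(6*3 - 4) + 0)*(-5) = ((-¼ - 5)*(18 - 4) + 0)*(-5) = (-21/4*14 + 0)*(-5) = (-147/2 + 0)*(-5) = -147/2*(-5) = 735/2 ≈ 367.50)
g(-12, -7)*(J + c) = -12*(735/2 - 20) = -12*695/2 = -4170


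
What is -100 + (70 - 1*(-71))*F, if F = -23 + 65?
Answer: 5822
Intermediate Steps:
F = 42
-100 + (70 - 1*(-71))*F = -100 + (70 - 1*(-71))*42 = -100 + (70 + 71)*42 = -100 + 141*42 = -100 + 5922 = 5822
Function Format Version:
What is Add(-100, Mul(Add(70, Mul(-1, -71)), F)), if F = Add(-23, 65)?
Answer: 5822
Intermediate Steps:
F = 42
Add(-100, Mul(Add(70, Mul(-1, -71)), F)) = Add(-100, Mul(Add(70, Mul(-1, -71)), 42)) = Add(-100, Mul(Add(70, 71), 42)) = Add(-100, Mul(141, 42)) = Add(-100, 5922) = 5822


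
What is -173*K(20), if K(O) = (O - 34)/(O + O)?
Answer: 1211/20 ≈ 60.550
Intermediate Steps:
K(O) = (-34 + O)/(2*O) (K(O) = (-34 + O)/((2*O)) = (-34 + O)*(1/(2*O)) = (-34 + O)/(2*O))
-173*K(20) = -173*(-34 + 20)/(2*20) = -173*(-14)/(2*20) = -173*(-7/20) = 1211/20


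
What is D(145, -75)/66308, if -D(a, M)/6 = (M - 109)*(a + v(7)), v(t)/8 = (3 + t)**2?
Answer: 260820/16577 ≈ 15.734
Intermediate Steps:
v(t) = 8*(3 + t)**2
D(a, M) = -6*(-109 + M)*(800 + a) (D(a, M) = -6*(M - 109)*(a + 8*(3 + 7)**2) = -6*(-109 + M)*(a + 8*10**2) = -6*(-109 + M)*(a + 8*100) = -6*(-109 + M)*(a + 800) = -6*(-109 + M)*(800 + a))
D(145, -75)/66308 = (523200 - 4800*(-75) + 654*145 - 6*(-75)*145)/66308 = (523200 + 360000 + 94830 + 65250)*(1/66308) = 1043280*(1/66308) = 260820/16577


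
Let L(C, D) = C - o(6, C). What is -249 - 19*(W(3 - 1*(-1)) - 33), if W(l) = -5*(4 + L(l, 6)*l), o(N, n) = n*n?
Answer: -3802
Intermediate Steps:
o(N, n) = n²
L(C, D) = C - C²
W(l) = -20 - 5*l²*(1 - l) (W(l) = -5*(4 + (l*(1 - l))*l) = -5*(4 + l²*(1 - l)) = -20 - 5*l²*(1 - l))
-249 - 19*(W(3 - 1*(-1)) - 33) = -249 - 19*((-20 + 5*(3 - 1*(-1))²*(-1 + (3 - 1*(-1)))) - 33) = -249 - 19*((-20 + 5*(3 + 1)²*(-1 + (3 + 1))) - 33) = -249 - 19*((-20 + 5*4²*(-1 + 4)) - 33) = -249 - 19*((-20 + 5*16*3) - 33) = -249 - 19*((-20 + 240) - 33) = -249 - 19*(220 - 33) = -249 - 19*187 = -249 - 1*3553 = -249 - 3553 = -3802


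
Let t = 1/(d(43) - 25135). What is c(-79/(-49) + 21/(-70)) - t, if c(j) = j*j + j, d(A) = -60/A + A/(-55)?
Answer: 10827650689889/3568451675600 ≈ 3.0343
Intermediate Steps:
d(A) = -60/A - A/55 (d(A) = -60/A + A*(-1/55) = -60/A - A/55)
c(j) = j + j² (c(j) = j² + j = j + j²)
t = -2365/59449424 (t = 1/((-60/43 - 1/55*43) - 25135) = 1/((-60*1/43 - 43/55) - 25135) = 1/((-60/43 - 43/55) - 25135) = 1/(-5149/2365 - 25135) = 1/(-59449424/2365) = -2365/59449424 ≈ -3.9782e-5)
c(-79/(-49) + 21/(-70)) - t = (-79/(-49) + 21/(-70))*(1 + (-79/(-49) + 21/(-70))) - 1*(-2365/59449424) = (-79*(-1/49) + 21*(-1/70))*(1 + (-79*(-1/49) + 21*(-1/70))) + 2365/59449424 = (79/49 - 3/10)*(1 + (79/49 - 3/10)) + 2365/59449424 = 643*(1 + 643/490)/490 + 2365/59449424 = (643/490)*(1133/490) + 2365/59449424 = 728519/240100 + 2365/59449424 = 10827650689889/3568451675600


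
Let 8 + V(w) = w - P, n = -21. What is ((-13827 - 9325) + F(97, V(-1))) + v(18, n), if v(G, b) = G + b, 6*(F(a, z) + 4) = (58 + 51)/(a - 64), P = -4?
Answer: -4585373/198 ≈ -23158.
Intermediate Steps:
V(w) = -4 + w (V(w) = -8 + (w - 1*(-4)) = -8 + (w + 4) = -8 + (4 + w) = -4 + w)
F(a, z) = -4 + 109/(6*(-64 + a)) (F(a, z) = -4 + ((58 + 51)/(a - 64))/6 = -4 + (109/(-64 + a))/6 = -4 + 109/(6*(-64 + a)))
((-13827 - 9325) + F(97, V(-1))) + v(18, n) = ((-13827 - 9325) + (1645 - 24*97)/(6*(-64 + 97))) + (18 - 21) = (-23152 + (1/6)*(1645 - 2328)/33) - 3 = (-23152 + (1/6)*(1/33)*(-683)) - 3 = (-23152 - 683/198) - 3 = -4584779/198 - 3 = -4585373/198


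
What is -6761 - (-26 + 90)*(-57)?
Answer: -3113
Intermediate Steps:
-6761 - (-26 + 90)*(-57) = -6761 - 64*(-57) = -6761 - 1*(-3648) = -6761 + 3648 = -3113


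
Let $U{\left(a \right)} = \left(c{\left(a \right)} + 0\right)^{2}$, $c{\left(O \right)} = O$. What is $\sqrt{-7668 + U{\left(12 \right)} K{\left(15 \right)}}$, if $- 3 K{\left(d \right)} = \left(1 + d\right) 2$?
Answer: $2 i \sqrt{2301} \approx 95.938 i$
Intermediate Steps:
$K{\left(d \right)} = - \frac{2}{3} - \frac{2 d}{3}$ ($K{\left(d \right)} = - \frac{\left(1 + d\right) 2}{3} = - \frac{2 + 2 d}{3} = - \frac{2}{3} - \frac{2 d}{3}$)
$U{\left(a \right)} = a^{2}$ ($U{\left(a \right)} = \left(a + 0\right)^{2} = a^{2}$)
$\sqrt{-7668 + U{\left(12 \right)} K{\left(15 \right)}} = \sqrt{-7668 + 12^{2} \left(- \frac{2}{3} - 10\right)} = \sqrt{-7668 + 144 \left(- \frac{2}{3} - 10\right)} = \sqrt{-7668 + 144 \left(- \frac{32}{3}\right)} = \sqrt{-7668 - 1536} = \sqrt{-9204} = 2 i \sqrt{2301}$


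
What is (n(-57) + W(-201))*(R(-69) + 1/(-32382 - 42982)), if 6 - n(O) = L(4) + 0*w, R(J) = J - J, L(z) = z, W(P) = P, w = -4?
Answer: 199/75364 ≈ 0.0026405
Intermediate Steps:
R(J) = 0
n(O) = 2 (n(O) = 6 - (4 + 0*(-4)) = 6 - (4 + 0) = 6 - 1*4 = 6 - 4 = 2)
(n(-57) + W(-201))*(R(-69) + 1/(-32382 - 42982)) = (2 - 201)*(0 + 1/(-32382 - 42982)) = -199*(0 + 1/(-75364)) = -199*(0 - 1/75364) = -199*(-1/75364) = 199/75364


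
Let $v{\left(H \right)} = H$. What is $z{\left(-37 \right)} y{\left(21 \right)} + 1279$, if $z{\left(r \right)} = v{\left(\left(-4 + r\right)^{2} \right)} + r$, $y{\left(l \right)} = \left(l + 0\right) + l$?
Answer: $70327$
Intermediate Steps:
$y{\left(l \right)} = 2 l$ ($y{\left(l \right)} = l + l = 2 l$)
$z{\left(r \right)} = r + \left(-4 + r\right)^{2}$ ($z{\left(r \right)} = \left(-4 + r\right)^{2} + r = r + \left(-4 + r\right)^{2}$)
$z{\left(-37 \right)} y{\left(21 \right)} + 1279 = \left(-37 + \left(-4 - 37\right)^{2}\right) 2 \cdot 21 + 1279 = \left(-37 + \left(-41\right)^{2}\right) 42 + 1279 = \left(-37 + 1681\right) 42 + 1279 = 1644 \cdot 42 + 1279 = 69048 + 1279 = 70327$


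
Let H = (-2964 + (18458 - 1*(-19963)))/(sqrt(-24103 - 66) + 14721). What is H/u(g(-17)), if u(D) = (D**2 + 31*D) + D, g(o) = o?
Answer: -173987499/18422220850 + 11819*I*sqrt(24169)/18422220850 ≈ -0.0094444 + 9.974e-5*I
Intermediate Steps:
u(D) = D**2 + 32*D
H = 35457/(14721 + I*sqrt(24169)) (H = (-2964 + (18458 + 19963))/(sqrt(-24169) + 14721) = (-2964 + 38421)/(I*sqrt(24169) + 14721) = 35457/(14721 + I*sqrt(24169)) ≈ 2.4083 - 0.025434*I)
H/u(g(-17)) = (521962497/216732010 - 35457*I*sqrt(24169)/216732010)/((-17*(32 - 17))) = (521962497/216732010 - 35457*I*sqrt(24169)/216732010)/((-17*15)) = (521962497/216732010 - 35457*I*sqrt(24169)/216732010)/(-255) = (521962497/216732010 - 35457*I*sqrt(24169)/216732010)*(-1/255) = -173987499/18422220850 + 11819*I*sqrt(24169)/18422220850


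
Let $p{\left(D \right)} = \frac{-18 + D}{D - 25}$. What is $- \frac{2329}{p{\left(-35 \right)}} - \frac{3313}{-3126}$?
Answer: $- \frac{436651651}{165678} \approx -2635.5$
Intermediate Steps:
$p{\left(D \right)} = \frac{-18 + D}{-25 + D}$ ($p{\left(D \right)} = \frac{-18 + D}{D - 25} = \frac{-18 + D}{-25 + D}$)
$- \frac{2329}{p{\left(-35 \right)}} - \frac{3313}{-3126} = - \frac{2329}{\frac{1}{-25 - 35} \left(-18 - 35\right)} - \frac{3313}{-3126} = - \frac{2329}{\frac{1}{-60} \left(-53\right)} - - \frac{3313}{3126} = - \frac{2329}{\left(- \frac{1}{60}\right) \left(-53\right)} + \frac{3313}{3126} = - \frac{2329}{\frac{53}{60}} + \frac{3313}{3126} = \left(-2329\right) \frac{60}{53} + \frac{3313}{3126} = - \frac{139740}{53} + \frac{3313}{3126} = - \frac{436651651}{165678}$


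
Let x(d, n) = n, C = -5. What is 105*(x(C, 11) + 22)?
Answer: 3465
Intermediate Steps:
105*(x(C, 11) + 22) = 105*(11 + 22) = 105*33 = 3465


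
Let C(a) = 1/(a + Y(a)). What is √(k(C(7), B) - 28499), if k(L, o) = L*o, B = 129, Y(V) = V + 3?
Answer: 13*I*√48722/17 ≈ 168.79*I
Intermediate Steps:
Y(V) = 3 + V
C(a) = 1/(3 + 2*a) (C(a) = 1/(a + (3 + a)) = 1/(3 + 2*a))
√(k(C(7), B) - 28499) = √(129/(3 + 2*7) - 28499) = √(129/(3 + 14) - 28499) = √(129/17 - 28499) = √(-484354/17) = 13*I*√48722/17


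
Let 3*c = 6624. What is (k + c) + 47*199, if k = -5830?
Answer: 5731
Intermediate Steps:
c = 2208 (c = (1/3)*6624 = 2208)
(k + c) + 47*199 = (-5830 + 2208) + 47*199 = -3622 + 9353 = 5731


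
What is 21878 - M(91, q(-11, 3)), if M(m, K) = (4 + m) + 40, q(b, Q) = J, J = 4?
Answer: 21743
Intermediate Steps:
q(b, Q) = 4
M(m, K) = 44 + m
21878 - M(91, q(-11, 3)) = 21878 - (44 + 91) = 21878 - 1*135 = 21878 - 135 = 21743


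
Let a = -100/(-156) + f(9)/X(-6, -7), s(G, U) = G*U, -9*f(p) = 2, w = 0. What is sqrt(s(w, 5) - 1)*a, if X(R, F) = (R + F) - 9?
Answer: 838*I/1287 ≈ 0.65113*I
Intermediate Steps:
f(p) = -2/9 (f(p) = -1/9*2 = -2/9)
X(R, F) = -9 + F + R (X(R, F) = (F + R) - 9 = -9 + F + R)
a = 838/1287 (a = -100/(-156) - 2/(9*(-9 - 7 - 6)) = -100*(-1/156) - 2/9/(-22) = 25/39 - 2/9*(-1/22) = 25/39 + 1/99 = 838/1287 ≈ 0.65113)
sqrt(s(w, 5) - 1)*a = sqrt(0*5 - 1)*(838/1287) = sqrt(0 - 1)*(838/1287) = sqrt(-1)*(838/1287) = I*(838/1287) = 838*I/1287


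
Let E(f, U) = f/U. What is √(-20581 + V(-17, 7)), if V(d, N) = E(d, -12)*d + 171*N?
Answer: 49*I*√291/6 ≈ 139.31*I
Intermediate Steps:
V(d, N) = 171*N - d²/12 (V(d, N) = (d/(-12))*d + 171*N = (d*(-1/12))*d + 171*N = (-d/12)*d + 171*N = -d²/12 + 171*N = 171*N - d²/12)
√(-20581 + V(-17, 7)) = √(-20581 + (171*7 - 1/12*(-17)²)) = √(-20581 + (1197 - 1/12*289)) = √(-20581 + (1197 - 289/12)) = √(-20581 + 14075/12) = √(-232897/12) = 49*I*√291/6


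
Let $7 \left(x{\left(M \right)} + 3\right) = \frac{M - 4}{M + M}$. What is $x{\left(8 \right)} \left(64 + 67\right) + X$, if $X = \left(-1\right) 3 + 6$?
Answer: $- \frac{10789}{28} \approx -385.32$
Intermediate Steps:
$x{\left(M \right)} = -3 + \frac{-4 + M}{14 M}$ ($x{\left(M \right)} = -3 + \frac{\left(M - 4\right) \frac{1}{M + M}}{7} = -3 + \frac{\left(-4 + M\right) \frac{1}{2 M}}{7} = -3 + \frac{\frac{1}{2} \frac{1}{M} \left(-4 + M\right)}{7} = -3 + \frac{-4 + M}{14 M}$)
$X = 3$ ($X = -3 + 6 = 3$)
$x{\left(8 \right)} \left(64 + 67\right) + X = \frac{-4 - 328}{14 \cdot 8} \left(64 + 67\right) + 3 = \frac{1}{14} \cdot \frac{1}{8} \left(-4 - 328\right) 131 + 3 = \frac{1}{14} \cdot \frac{1}{8} \left(-332\right) 131 + 3 = \left(- \frac{83}{28}\right) 131 + 3 = - \frac{10873}{28} + 3 = - \frac{10789}{28}$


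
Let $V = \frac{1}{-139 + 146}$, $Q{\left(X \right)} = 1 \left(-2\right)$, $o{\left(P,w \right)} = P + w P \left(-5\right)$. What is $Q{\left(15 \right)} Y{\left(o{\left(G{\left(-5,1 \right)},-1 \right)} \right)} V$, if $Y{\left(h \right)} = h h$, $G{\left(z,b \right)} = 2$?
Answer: $- \frac{288}{7} \approx -41.143$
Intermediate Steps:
$o{\left(P,w \right)} = P - 5 P w$ ($o{\left(P,w \right)} = P + w \left(- 5 P\right) = P - 5 P w$)
$Y{\left(h \right)} = h^{2}$
$Q{\left(X \right)} = -2$
$V = \frac{1}{7} \approx 0.14286$
$Q{\left(15 \right)} Y{\left(o{\left(G{\left(-5,1 \right)},-1 \right)} \right)} V = - 2 \left(2 \left(1 - -5\right)\right)^{2} \cdot \frac{1}{7} = - 2 \left(2 \left(1 + 5\right)\right)^{2} \cdot \frac{1}{7} = - 2 \left(2 \cdot 6\right)^{2} \cdot \frac{1}{7} = - 2 \cdot 12^{2} \cdot \frac{1}{7} = \left(-2\right) 144 \cdot \frac{1}{7} = \left(-288\right) \frac{1}{7} = - \frac{288}{7}$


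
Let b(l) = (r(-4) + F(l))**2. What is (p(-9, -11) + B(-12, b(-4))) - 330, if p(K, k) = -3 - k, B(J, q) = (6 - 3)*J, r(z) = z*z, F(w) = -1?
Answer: -358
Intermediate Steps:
r(z) = z**2
b(l) = 225 (b(l) = ((-4)**2 - 1)**2 = (16 - 1)**2 = 15**2 = 225)
B(J, q) = 3*J
(p(-9, -11) + B(-12, b(-4))) - 330 = ((-3 - 1*(-11)) + 3*(-12)) - 330 = ((-3 + 11) - 36) - 330 = (8 - 36) - 330 = -28 - 330 = -358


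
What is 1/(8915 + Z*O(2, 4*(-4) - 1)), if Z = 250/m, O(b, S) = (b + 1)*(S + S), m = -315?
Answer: 21/188915 ≈ 0.00011116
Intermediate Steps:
O(b, S) = 2*S*(1 + b) (O(b, S) = (1 + b)*(2*S) = 2*S*(1 + b))
Z = -50/63 (Z = 250/(-315) = 250*(-1/315) = -50/63 ≈ -0.79365)
1/(8915 + Z*O(2, 4*(-4) - 1)) = 1/(8915 - 100*(4*(-4) - 1)*(1 + 2)/63) = 1/(8915 - 100*(-16 - 1)*3/63) = 1/(8915 - 100*(-17)*3/63) = 1/(8915 - 50/63*(-102)) = 1/(8915 + 1700/21) = 1/(188915/21) = 21/188915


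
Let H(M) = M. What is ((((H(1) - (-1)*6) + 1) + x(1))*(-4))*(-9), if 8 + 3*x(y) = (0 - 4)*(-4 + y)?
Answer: 336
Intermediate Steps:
x(y) = 8/3 - 4*y/3 (x(y) = -8/3 + ((0 - 4)*(-4 + y))/3 = -8/3 + (-4*(-4 + y))/3 = -8/3 + (16 - 4*y)/3 = -8/3 + (16/3 - 4*y/3) = 8/3 - 4*y/3)
((((H(1) - (-1)*6) + 1) + x(1))*(-4))*(-9) = ((((1 - (-1)*6) + 1) + (8/3 - 4/3*1))*(-4))*(-9) = ((((1 - 1*(-6)) + 1) + (8/3 - 4/3))*(-4))*(-9) = ((((1 + 6) + 1) + 4/3)*(-4))*(-9) = (((7 + 1) + 4/3)*(-4))*(-9) = ((8 + 4/3)*(-4))*(-9) = ((28/3)*(-4))*(-9) = -112/3*(-9) = 336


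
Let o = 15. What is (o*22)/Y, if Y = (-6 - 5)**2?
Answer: 30/11 ≈ 2.7273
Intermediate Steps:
Y = 121 (Y = (-11)**2 = 121)
(o*22)/Y = (15*22)/121 = 330*(1/121) = 30/11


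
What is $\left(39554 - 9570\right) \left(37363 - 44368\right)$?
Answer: $-210037920$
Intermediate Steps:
$\left(39554 - 9570\right) \left(37363 - 44368\right) = 29984 \left(-7005\right) = -210037920$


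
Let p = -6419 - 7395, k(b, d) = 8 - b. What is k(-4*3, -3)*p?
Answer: -276280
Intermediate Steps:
p = -13814
k(-4*3, -3)*p = (8 - (-4)*3)*(-13814) = (8 - 1*(-12))*(-13814) = (8 + 12)*(-13814) = 20*(-13814) = -276280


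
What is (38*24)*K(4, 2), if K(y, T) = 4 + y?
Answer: 7296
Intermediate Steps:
(38*24)*K(4, 2) = (38*24)*(4 + 4) = 912*8 = 7296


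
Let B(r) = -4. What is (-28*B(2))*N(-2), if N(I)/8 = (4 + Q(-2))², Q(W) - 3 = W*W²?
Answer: 896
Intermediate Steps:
Q(W) = 3 + W³ (Q(W) = 3 + W*W² = 3 + W³)
N(I) = 8 (N(I) = 8*(4 + (3 + (-2)³))² = 8*(4 + (3 - 8))² = 8*(4 - 5)² = 8*(-1)² = 8*1 = 8)
(-28*B(2))*N(-2) = -28*(-4)*8 = 112*8 = 896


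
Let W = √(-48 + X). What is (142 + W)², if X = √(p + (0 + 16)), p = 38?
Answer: (142 + I*√3*√(16 - √6))² ≈ 20123.0 + 1810.7*I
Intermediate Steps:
X = 3*√6 (X = √(38 + (0 + 16)) = √(38 + 16) = √54 = 3*√6 ≈ 7.3485)
W = √(-48 + 3*√6) ≈ 6.3759*I
(142 + W)² = (142 + √(-48 + 3*√6))²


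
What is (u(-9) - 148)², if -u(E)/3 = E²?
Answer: 152881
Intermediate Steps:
u(E) = -3*E²
(u(-9) - 148)² = (-3*(-9)² - 148)² = (-3*81 - 148)² = (-243 - 148)² = (-391)² = 152881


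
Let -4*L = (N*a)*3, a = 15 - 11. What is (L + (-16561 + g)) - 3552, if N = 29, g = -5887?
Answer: -26087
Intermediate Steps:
a = 4
L = -87 (L = -29*4*3/4 = -29*3 = -1/4*348 = -87)
(L + (-16561 + g)) - 3552 = (-87 + (-16561 - 5887)) - 3552 = (-87 - 22448) - 3552 = -22535 - 3552 = -26087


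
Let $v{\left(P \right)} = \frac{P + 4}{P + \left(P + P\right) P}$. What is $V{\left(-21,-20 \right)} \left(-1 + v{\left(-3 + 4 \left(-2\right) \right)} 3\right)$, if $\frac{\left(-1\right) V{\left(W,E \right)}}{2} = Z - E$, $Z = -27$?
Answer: $- \frac{168}{11} \approx -15.273$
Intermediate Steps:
$V{\left(W,E \right)} = 54 + 2 E$ ($V{\left(W,E \right)} = - 2 \left(-27 - E\right) = 54 + 2 E$)
$v{\left(P \right)} = \frac{4 + P}{P + 2 P^{2}}$ ($v{\left(P \right)} = \frac{4 + P}{P + 2 P P} = \frac{4 + P}{P + 2 P^{2}}$)
$V{\left(-21,-20 \right)} \left(-1 + v{\left(-3 + 4 \left(-2\right) \right)} 3\right) = \left(54 + 2 \left(-20\right)\right) \left(-1 + \frac{4 + \left(-3 + 4 \left(-2\right)\right)}{\left(-3 + 4 \left(-2\right)\right) \left(1 + 2 \left(-3 + 4 \left(-2\right)\right)\right)} 3\right) = \left(54 - 40\right) \left(-1 + \frac{4 - 11}{\left(-3 - 8\right) \left(1 + 2 \left(-3 - 8\right)\right)} 3\right) = 14 \left(-1 + \frac{4 - 11}{\left(-11\right) \left(1 + 2 \left(-11\right)\right)} 3\right) = 14 \left(-1 + \left(- \frac{1}{11}\right) \frac{1}{1 - 22} \left(-7\right) 3\right) = 14 \left(-1 + \left(- \frac{1}{11}\right) \frac{1}{-21} \left(-7\right) 3\right) = 14 \left(-1 + \left(- \frac{1}{11}\right) \left(- \frac{1}{21}\right) \left(-7\right) 3\right) = 14 \left(-1 - \frac{1}{11}\right) = 14 \left(- \frac{12}{11}\right) = - \frac{168}{11}$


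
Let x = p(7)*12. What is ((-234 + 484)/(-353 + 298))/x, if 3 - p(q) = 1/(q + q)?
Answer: -175/1353 ≈ -0.12934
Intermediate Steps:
p(q) = 3 - 1/(2*q) (p(q) = 3 - 1/(q + q) = 3 - 1/(2*q))
x = 246/7 (x = (3 - ½/7)*12 = (3 - ½*⅐)*12 = (3 - 1/14)*12 = (41/14)*12 = 246/7 ≈ 35.143)
((-234 + 484)/(-353 + 298))/x = ((-234 + 484)/(-353 + 298))/(246/7) = (250/(-55))*(7/246) = (250*(-1/55))*(7/246) = -50/11*7/246 = -175/1353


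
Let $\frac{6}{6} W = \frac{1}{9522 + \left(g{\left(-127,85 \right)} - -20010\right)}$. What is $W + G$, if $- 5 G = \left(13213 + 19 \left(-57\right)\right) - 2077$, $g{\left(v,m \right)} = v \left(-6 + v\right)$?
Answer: $- \frac{466690414}{232115} \approx -2010.6$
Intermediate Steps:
$G = - \frac{10053}{5}$ ($G = - \frac{\left(13213 + 19 \left(-57\right)\right) - 2077}{5} = - \frac{\left(13213 - 1083\right) - 2077}{5} = - \frac{12130 - 2077}{5} = \left(- \frac{1}{5}\right) 10053 = - \frac{10053}{5} \approx -2010.6$)
$W = \frac{1}{46423}$ ($W = \frac{1}{9522 - \left(-20010 + 127 \left(-6 - 127\right)\right)} = \frac{1}{9522 + \left(\left(-127\right) \left(-133\right) + 20010\right)} = \frac{1}{9522 + \left(16891 + 20010\right)} = \frac{1}{9522 + 36901} = \frac{1}{46423} \approx 2.1541 \cdot 10^{-5}$)
$W + G = \frac{1}{46423} - \frac{10053}{5} = - \frac{466690414}{232115}$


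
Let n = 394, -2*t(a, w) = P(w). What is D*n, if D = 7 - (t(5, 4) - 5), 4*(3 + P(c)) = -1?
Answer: 16351/4 ≈ 4087.8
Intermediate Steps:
P(c) = -13/4 (P(c) = -3 + (¼)*(-1) = -3 - ¼ = -13/4)
t(a, w) = 13/8 (t(a, w) = -½*(-13/4) = 13/8)
D = 83/8 (D = 7 - (13/8 - 5) = 7 - 1*(-27/8) = 7 + 27/8 = 83/8 ≈ 10.375)
D*n = (83/8)*394 = 16351/4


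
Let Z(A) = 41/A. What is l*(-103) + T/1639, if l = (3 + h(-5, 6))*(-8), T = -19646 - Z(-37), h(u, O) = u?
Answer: -100666525/60643 ≈ -1660.0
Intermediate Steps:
T = -726861/37 (T = -19646 - 41/(-37) = -19646 - 41*(-1)/37 = -19646 - 1*(-41/37) = -19646 + 41/37 = -726861/37 ≈ -19645.)
l = 16 (l = (3 - 5)*(-8) = -2*(-8) = 16)
l*(-103) + T/1639 = 16*(-103) - 726861/37/1639 = -1648 - 726861/37*1/1639 = -1648 - 726861/60643 = -100666525/60643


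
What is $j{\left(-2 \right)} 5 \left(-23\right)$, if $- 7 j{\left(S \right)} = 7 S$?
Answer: $-230$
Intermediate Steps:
$j{\left(S \right)} = - S$ ($j{\left(S \right)} = - \frac{7 S}{7} = - S$)
$j{\left(-2 \right)} 5 \left(-23\right) = \left(-1\right) \left(-2\right) 5 \left(-23\right) = 2 \cdot 5 \left(-23\right) = 10 \left(-23\right) = -230$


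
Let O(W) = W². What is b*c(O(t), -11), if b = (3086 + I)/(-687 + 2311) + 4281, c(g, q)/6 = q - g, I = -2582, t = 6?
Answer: -35012556/29 ≈ -1.2073e+6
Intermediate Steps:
c(g, q) = -6*g + 6*q (c(g, q) = 6*(q - g) = -6*g + 6*q)
b = 124158/29 (b = (3086 - 2582)/(-687 + 2311) + 4281 = 504/1624 + 4281 = 504*(1/1624) + 4281 = 9/29 + 4281 = 124158/29 ≈ 4281.3)
b*c(O(t), -11) = 124158*(-6*6² + 6*(-11))/29 = 124158*(-6*36 - 66)/29 = 124158*(-216 - 66)/29 = (124158/29)*(-282) = -35012556/29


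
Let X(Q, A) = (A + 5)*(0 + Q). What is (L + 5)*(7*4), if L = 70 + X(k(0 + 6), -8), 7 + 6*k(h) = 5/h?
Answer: 6559/3 ≈ 2186.3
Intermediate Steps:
k(h) = -7/6 + 5/(6*h) (k(h) = -7/6 + (5/h)/6 = -7/6 + 5/(6*h))
X(Q, A) = Q*(5 + A) (X(Q, A) = (5 + A)*Q = Q*(5 + A))
L = 877/12 (L = 70 + ((5 - 7*(0 + 6))/(6*(0 + 6)))*(5 - 8) = 70 + ((⅙)*(5 - 7*6)/6)*(-3) = 70 + ((⅙)*(⅙)*(5 - 42))*(-3) = 70 + ((⅙)*(⅙)*(-37))*(-3) = 70 - 37/36*(-3) = 70 + 37/12 = 877/12 ≈ 73.083)
(L + 5)*(7*4) = (877/12 + 5)*(7*4) = (937/12)*28 = 6559/3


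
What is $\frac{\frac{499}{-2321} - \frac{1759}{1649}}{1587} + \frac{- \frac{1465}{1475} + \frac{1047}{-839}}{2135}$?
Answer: $- \frac{5961357790889866}{3209627105673975525} \approx -0.0018573$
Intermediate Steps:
$\frac{\frac{499}{-2321} - \frac{1759}{1649}}{1587} + \frac{- \frac{1465}{1475} + \frac{1047}{-839}}{2135} = \left(499 \left(- \frac{1}{2321}\right) - \frac{1759}{1649}\right) \frac{1}{1587} + \left(\left(-1465\right) \frac{1}{1475} + 1047 \left(- \frac{1}{839}\right)\right) \frac{1}{2135} = \left(- \frac{499}{2321} - \frac{1759}{1649}\right) \frac{1}{1587} + \left(- \frac{293}{295} - \frac{1047}{839}\right) \frac{1}{2135} = \left(- \frac{4905490}{3827329}\right) \frac{1}{1587} - \frac{554692}{528423175} = - \frac{4905490}{6073971123} - \frac{554692}{528423175} = - \frac{5961357790889866}{3209627105673975525}$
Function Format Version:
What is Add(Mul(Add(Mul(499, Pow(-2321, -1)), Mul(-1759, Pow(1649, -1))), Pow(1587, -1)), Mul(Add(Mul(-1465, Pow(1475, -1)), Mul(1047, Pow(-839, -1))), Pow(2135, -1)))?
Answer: Rational(-5961357790889866, 3209627105673975525) ≈ -0.0018573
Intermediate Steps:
Add(Mul(Add(Mul(499, Pow(-2321, -1)), Mul(-1759, Pow(1649, -1))), Pow(1587, -1)), Mul(Add(Mul(-1465, Pow(1475, -1)), Mul(1047, Pow(-839, -1))), Pow(2135, -1))) = Add(Mul(Add(Mul(499, Rational(-1, 2321)), Mul(-1759, Rational(1, 1649))), Rational(1, 1587)), Mul(Add(Mul(-1465, Rational(1, 1475)), Mul(1047, Rational(-1, 839))), Rational(1, 2135))) = Add(Mul(Add(Rational(-499, 2321), Rational(-1759, 1649)), Rational(1, 1587)), Mul(Add(Rational(-293, 295), Rational(-1047, 839)), Rational(1, 2135))) = Add(Mul(Rational(-4905490, 3827329), Rational(1, 1587)), Mul(Rational(-554692, 247505), Rational(1, 2135))) = Add(Rational(-4905490, 6073971123), Rational(-554692, 528423175)) = Rational(-5961357790889866, 3209627105673975525)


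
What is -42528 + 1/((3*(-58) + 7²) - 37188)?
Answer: -1586847265/37313 ≈ -42528.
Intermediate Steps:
-42528 + 1/((3*(-58) + 7²) - 37188) = -42528 + 1/((-174 + 49) - 37188) = -42528 + 1/(-125 - 37188) = -42528 + 1/(-37313) = -42528 - 1/37313 = -1586847265/37313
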